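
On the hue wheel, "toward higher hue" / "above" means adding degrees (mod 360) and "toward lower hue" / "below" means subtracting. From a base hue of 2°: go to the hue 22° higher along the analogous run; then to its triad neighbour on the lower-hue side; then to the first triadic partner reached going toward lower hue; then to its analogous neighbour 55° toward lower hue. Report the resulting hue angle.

89°

analog 22° ↑ +22°: 2 + 22 = 24°
triadic ↓ −120°: 24 − 120 = -96 → -96 + 360 = 264°
triadic ↓ −120°: 264 − 120 = 144°
analog 55° ↓ −55°: 144 − 55 = 89°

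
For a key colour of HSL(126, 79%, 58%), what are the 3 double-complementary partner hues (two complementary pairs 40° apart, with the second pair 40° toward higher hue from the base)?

A rectangular tetradic uses two complementary pairs 40° apart: offsets 0°, 40°, 180°, 220°.
126 + 40 = 166°
126 + 180 = 306°
126 + 220 = 346°

166°, 306°, and 346°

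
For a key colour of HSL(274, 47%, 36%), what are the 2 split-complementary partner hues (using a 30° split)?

64° and 124°

Split-complementary hues sit 30° either side of the complement.
Complement of 274°: 274 + 180 = 454 → 454 − 360 = 94°
94 − 30 = 64°
94 + 30 = 124°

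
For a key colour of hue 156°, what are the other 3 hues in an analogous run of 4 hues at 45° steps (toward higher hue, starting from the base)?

201°, 246°, 291°

Analogous hues sit every 45° along the wheel.
156 + 45 = 201°
156 + 90 = 246°
156 + 135 = 291°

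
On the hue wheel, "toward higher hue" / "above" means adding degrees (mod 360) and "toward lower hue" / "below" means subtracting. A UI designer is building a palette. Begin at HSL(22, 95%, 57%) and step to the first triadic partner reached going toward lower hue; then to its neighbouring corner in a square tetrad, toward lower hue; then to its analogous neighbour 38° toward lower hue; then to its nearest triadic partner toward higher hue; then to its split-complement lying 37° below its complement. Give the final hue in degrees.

−120° (triadic ↓): 22 − 120 = -98 → -98 + 360 = 262°
−90° (square ↓): 262 − 90 = 172°
−38° (analog 38° ↓): 172 − 38 = 134°
+120° (triadic ↑): 134 + 120 = 254°
+143° (split-comp 37° ↓): 254 + 143 = 397 → 397 − 360 = 37°

37°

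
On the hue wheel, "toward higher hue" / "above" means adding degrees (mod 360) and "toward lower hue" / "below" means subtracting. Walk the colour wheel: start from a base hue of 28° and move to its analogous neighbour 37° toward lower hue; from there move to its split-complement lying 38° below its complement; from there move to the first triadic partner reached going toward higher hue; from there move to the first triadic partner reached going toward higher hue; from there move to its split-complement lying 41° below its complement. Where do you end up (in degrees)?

analog 37° ↓ −37°: 28 − 37 = -9 → -9 + 360 = 351°
split-comp 38° ↓ +142°: 351 + 142 = 493 → 493 − 360 = 133°
triadic ↑ +120°: 133 + 120 = 253°
triadic ↑ +120°: 253 + 120 = 373 → 373 − 360 = 13°
split-comp 41° ↓ +139°: 13 + 139 = 152°

152°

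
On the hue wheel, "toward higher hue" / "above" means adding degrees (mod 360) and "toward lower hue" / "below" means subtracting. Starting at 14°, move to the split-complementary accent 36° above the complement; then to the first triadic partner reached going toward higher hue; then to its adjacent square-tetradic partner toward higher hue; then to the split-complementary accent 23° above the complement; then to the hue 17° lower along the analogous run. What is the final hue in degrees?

266°

14 + 216 = 230°   (split-comp 36° ↑)
230 + 120 = 350°   (triadic ↑)
350 + 90 = 440 → 440 − 360 = 80°   (square ↑)
80 + 203 = 283°   (split-comp 23° ↑)
283 − 17 = 266°   (analog 17° ↓)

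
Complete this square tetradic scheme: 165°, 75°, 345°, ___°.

A square tetradic scheme places four hues every 90°.
The full set through 75° is {75°, 165°, 255°, 345°}.
Given {75°, 165°, 345°}, the missing hue is 255°.

255°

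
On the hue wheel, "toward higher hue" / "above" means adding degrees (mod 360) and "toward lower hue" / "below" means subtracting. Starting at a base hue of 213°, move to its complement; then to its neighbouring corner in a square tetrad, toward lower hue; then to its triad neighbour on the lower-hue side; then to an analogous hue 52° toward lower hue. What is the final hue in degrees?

131°

+180° (complement): 213 + 180 = 393 → 393 − 360 = 33°
−90° (square ↓): 33 − 90 = -57 → -57 + 360 = 303°
−120° (triadic ↓): 303 − 120 = 183°
−52° (analog 52° ↓): 183 − 52 = 131°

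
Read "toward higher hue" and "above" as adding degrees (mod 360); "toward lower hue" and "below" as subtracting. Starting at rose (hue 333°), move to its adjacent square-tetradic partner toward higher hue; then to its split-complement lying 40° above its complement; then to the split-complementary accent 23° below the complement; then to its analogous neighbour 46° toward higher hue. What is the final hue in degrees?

square ↑ +90°: 333 + 90 = 423 → 423 − 360 = 63°
split-comp 40° ↑ +220°: 63 + 220 = 283°
split-comp 23° ↓ +157°: 283 + 157 = 440 → 440 − 360 = 80°
analog 46° ↑ +46°: 80 + 46 = 126°

126°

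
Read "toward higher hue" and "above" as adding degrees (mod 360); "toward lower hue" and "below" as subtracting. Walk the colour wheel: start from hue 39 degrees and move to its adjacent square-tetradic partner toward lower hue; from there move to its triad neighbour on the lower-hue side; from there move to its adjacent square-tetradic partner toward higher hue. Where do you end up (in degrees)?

279°

−90° (square ↓): 39 − 90 = -51 → -51 + 360 = 309°
−120° (triadic ↓): 309 − 120 = 189°
+90° (square ↑): 189 + 90 = 279°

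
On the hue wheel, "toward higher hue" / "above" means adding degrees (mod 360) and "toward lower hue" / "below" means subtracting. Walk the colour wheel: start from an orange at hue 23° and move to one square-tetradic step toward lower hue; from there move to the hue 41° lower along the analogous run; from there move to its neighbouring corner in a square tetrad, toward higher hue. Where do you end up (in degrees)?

square ↓ −90°: 23 − 90 = -67 → -67 + 360 = 293°
analog 41° ↓ −41°: 293 − 41 = 252°
square ↑ +90°: 252 + 90 = 342°

342°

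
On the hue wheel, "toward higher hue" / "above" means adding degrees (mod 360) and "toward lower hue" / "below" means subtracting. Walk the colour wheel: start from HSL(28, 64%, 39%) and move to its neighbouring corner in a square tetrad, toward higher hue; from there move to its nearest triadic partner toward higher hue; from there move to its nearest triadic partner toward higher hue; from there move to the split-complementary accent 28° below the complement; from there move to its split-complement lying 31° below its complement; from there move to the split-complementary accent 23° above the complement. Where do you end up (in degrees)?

142°

+90° (square ↑): 28 + 90 = 118°
+120° (triadic ↑): 118 + 120 = 238°
+120° (triadic ↑): 238 + 120 = 358°
+152° (split-comp 28° ↓): 358 + 152 = 510 → 510 − 360 = 150°
+149° (split-comp 31° ↓): 150 + 149 = 299°
+203° (split-comp 23° ↑): 299 + 203 = 502 → 502 − 360 = 142°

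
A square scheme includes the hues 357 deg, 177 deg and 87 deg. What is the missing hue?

A square tetradic scheme places four hues every 90°.
The full set through 87° is {87°, 177°, 267°, 357°}.
Given {87°, 177°, 357°}, the missing hue is 267°.

267°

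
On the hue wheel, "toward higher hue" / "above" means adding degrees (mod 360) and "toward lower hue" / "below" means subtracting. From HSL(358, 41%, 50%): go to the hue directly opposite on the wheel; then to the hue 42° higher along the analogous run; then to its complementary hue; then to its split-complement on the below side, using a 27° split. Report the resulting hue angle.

193°

complement +180°: 358 + 180 = 538 → 538 − 360 = 178°
analog 42° ↑ +42°: 178 + 42 = 220°
complement +180°: 220 + 180 = 400 → 400 − 360 = 40°
split-comp 27° ↓ +153°: 40 + 153 = 193°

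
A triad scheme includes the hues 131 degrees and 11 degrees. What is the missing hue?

251°

A triad places three hues 120° apart.
The full set through 11° is {11°, 131°, 251°}.
Given {11°, 131°}, the missing hue is 251°.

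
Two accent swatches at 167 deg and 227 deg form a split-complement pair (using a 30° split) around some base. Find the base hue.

17°

The accents sit 30° either side of the complement, so the complement is their short-arc midpoint on the wheel.
Short-arc midpoint of 167° and 227°: 197°.
Base is 180° from the complement: 197 − 180 = 17°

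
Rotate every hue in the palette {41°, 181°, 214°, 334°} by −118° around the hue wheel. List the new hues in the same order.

41 − 118 = -77 → -77 + 360 = 283°
181 − 118 = 63°
214 − 118 = 96°
334 − 118 = 216°

283°, 63°, 96°, 216°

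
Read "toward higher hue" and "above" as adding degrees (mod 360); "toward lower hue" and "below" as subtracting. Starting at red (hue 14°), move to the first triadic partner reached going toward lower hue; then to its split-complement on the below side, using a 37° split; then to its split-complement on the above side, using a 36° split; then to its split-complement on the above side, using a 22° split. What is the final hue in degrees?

−120° (triadic ↓): 14 − 120 = -106 → -106 + 360 = 254°
+143° (split-comp 37° ↓): 254 + 143 = 397 → 397 − 360 = 37°
+216° (split-comp 36° ↑): 37 + 216 = 253°
+202° (split-comp 22° ↑): 253 + 202 = 455 → 455 − 360 = 95°

95°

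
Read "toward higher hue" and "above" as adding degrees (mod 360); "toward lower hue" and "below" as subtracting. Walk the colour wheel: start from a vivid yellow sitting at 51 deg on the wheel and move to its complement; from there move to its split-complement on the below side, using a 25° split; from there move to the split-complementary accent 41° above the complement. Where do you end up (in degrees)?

51 + 180 = 231°   (complement)
231 + 155 = 386 → 386 − 360 = 26°   (split-comp 25° ↓)
26 + 221 = 247°   (split-comp 41° ↑)

247°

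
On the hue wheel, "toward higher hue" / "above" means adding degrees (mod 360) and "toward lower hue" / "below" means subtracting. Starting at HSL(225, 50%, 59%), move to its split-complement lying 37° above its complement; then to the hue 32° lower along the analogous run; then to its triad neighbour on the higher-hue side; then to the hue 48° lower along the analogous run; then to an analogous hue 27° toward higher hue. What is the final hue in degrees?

149°

split-comp 37° ↑ +217°: 225 + 217 = 442 → 442 − 360 = 82°
analog 32° ↓ −32°: 82 − 32 = 50°
triadic ↑ +120°: 50 + 120 = 170°
analog 48° ↓ −48°: 170 − 48 = 122°
analog 27° ↑ +27°: 122 + 27 = 149°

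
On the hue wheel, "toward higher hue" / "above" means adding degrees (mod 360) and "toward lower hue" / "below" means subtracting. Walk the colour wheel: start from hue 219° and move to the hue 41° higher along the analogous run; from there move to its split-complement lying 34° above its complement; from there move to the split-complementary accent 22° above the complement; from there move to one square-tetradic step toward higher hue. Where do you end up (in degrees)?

+41° (analog 41° ↑): 219 + 41 = 260°
+214° (split-comp 34° ↑): 260 + 214 = 474 → 474 − 360 = 114°
+202° (split-comp 22° ↑): 114 + 202 = 316°
+90° (square ↑): 316 + 90 = 406 → 406 − 360 = 46°

46°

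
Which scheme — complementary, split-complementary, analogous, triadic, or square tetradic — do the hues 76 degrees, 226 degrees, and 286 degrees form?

split-complementary

Sort the hues: 76°, 226°, 286°.
Successive gaps around the wheel: 150°, 60°, 150°.
Two 150° gaps and one 60° gap — a base hue opposite a pair of accents 30° either side of its complement — is the split-complementary pattern.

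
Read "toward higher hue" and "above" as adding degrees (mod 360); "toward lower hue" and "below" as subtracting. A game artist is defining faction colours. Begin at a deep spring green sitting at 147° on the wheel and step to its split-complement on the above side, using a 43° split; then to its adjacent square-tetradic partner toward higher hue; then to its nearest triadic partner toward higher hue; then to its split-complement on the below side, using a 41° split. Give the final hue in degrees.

359°

147 + 223 = 370 → 370 − 360 = 10°   (split-comp 43° ↑)
10 + 90 = 100°   (square ↑)
100 + 120 = 220°   (triadic ↑)
220 + 139 = 359°   (split-comp 41° ↓)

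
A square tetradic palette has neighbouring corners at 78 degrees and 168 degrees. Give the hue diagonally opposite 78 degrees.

258°

A square tetradic scheme places four hues 90° apart; opposite corners are 180° apart.
78 + 180 = 258°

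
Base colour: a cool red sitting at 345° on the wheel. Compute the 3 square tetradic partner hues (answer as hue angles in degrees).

A square tetradic scheme places four hues every 90°.
345 + 90 = 435 → 435 − 360 = 75°
345 + 180 = 525 → 525 − 360 = 165°
345 + 270 = 615 → 615 − 360 = 255°

75°, 165°, and 255°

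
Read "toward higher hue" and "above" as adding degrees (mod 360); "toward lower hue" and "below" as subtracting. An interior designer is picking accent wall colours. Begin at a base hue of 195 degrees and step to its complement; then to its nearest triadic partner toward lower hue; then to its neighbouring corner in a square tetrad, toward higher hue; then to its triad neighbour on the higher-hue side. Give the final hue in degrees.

+180° (complement): 195 + 180 = 375 → 375 − 360 = 15°
−120° (triadic ↓): 15 − 120 = -105 → -105 + 360 = 255°
+90° (square ↑): 255 + 90 = 345°
+120° (triadic ↑): 345 + 120 = 465 → 465 − 360 = 105°

105°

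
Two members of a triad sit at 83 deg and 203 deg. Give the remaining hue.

A triad spaces three hues 120° apart.
The full set is {83°, 203°, 323°}.

323°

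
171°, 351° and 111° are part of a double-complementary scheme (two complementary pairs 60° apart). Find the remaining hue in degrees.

A rectangular tetradic uses two complementary pairs 60° apart: offsets 0°, 60°, 180°, 240°.
Among {111°, 171°, 351°}, 351° and 171° are a 180° pair.
The remaining hue 111° needs its own complement: 111 + 180 = 291°

291°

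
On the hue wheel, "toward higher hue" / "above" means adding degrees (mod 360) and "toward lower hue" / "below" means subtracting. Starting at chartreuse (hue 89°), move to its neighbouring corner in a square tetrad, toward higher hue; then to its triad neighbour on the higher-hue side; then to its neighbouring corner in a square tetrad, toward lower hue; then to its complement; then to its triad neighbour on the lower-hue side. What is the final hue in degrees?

89 + 90 = 179°   (square ↑)
179 + 120 = 299°   (triadic ↑)
299 − 90 = 209°   (square ↓)
209 + 180 = 389 → 389 − 360 = 29°   (complement)
29 − 120 = -91 → -91 + 360 = 269°   (triadic ↓)

269°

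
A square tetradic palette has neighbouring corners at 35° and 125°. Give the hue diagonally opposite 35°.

A square tetradic scheme places four hues 90° apart; opposite corners are 180° apart.
35 + 180 = 215°

215°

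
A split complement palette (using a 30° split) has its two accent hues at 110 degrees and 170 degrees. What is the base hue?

The accents sit 30° either side of the complement, so the complement is their short-arc midpoint on the wheel.
Short-arc midpoint of 110° and 170°: 140°.
Base is 180° from the complement: 140 − 180 = -40 → -40 + 360 = 320°

320°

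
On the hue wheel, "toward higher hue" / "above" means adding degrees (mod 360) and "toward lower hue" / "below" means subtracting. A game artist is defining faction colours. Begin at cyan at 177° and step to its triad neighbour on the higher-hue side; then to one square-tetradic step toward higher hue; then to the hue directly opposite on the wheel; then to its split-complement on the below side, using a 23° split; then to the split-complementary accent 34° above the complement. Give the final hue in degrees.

triadic ↑ +120°: 177 + 120 = 297°
square ↑ +90°: 297 + 90 = 387 → 387 − 360 = 27°
complement +180°: 27 + 180 = 207°
split-comp 23° ↓ +157°: 207 + 157 = 364 → 364 − 360 = 4°
split-comp 34° ↑ +214°: 4 + 214 = 218°

218°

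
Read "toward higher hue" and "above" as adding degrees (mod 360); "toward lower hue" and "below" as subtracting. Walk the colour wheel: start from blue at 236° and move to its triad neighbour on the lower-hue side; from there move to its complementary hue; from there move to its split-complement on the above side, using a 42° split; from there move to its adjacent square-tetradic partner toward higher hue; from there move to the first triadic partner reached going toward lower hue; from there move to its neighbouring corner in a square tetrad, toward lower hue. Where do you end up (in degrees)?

236 − 120 = 116°   (triadic ↓)
116 + 180 = 296°   (complement)
296 + 222 = 518 → 518 − 360 = 158°   (split-comp 42° ↑)
158 + 90 = 248°   (square ↑)
248 − 120 = 128°   (triadic ↓)
128 − 90 = 38°   (square ↓)

38°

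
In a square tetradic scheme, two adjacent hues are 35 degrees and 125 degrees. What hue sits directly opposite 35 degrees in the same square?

A square tetradic scheme places four hues 90° apart; opposite corners are 180° apart.
35 + 180 = 215°

215°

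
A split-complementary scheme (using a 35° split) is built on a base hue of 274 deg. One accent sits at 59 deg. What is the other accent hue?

129°

Split-complementary hues sit 35° either side of the complement.
Complement of the base 274°: 274 + 180 = 454 → 454 − 360 = 94°
The given accent 59° is 35° one side of 94°; the other accent sits 35° the other side: 94 + 35 = 129°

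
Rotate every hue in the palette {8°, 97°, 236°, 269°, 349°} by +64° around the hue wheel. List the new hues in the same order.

8 + 64 = 72°
97 + 64 = 161°
236 + 64 = 300°
269 + 64 = 333°
349 + 64 = 413 → 413 − 360 = 53°

72°, 161°, 300°, 333°, 53°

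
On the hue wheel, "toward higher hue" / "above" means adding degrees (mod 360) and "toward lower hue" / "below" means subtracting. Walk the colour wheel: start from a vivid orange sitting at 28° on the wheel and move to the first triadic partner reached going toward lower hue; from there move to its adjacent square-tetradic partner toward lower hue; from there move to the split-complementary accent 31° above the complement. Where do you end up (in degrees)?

29°

triadic ↓ −120°: 28 − 120 = -92 → -92 + 360 = 268°
square ↓ −90°: 268 − 90 = 178°
split-comp 31° ↑ +211°: 178 + 211 = 389 → 389 − 360 = 29°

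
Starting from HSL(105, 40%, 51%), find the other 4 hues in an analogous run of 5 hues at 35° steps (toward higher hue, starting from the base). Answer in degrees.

140°, 175°, 210° and 245°

105 + 35 = 140°
105 + 70 = 175°
105 + 105 = 210°
105 + 140 = 245°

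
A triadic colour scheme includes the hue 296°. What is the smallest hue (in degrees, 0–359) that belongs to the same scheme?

56°

A triad places three hues 120° apart.
The full set through 296° is {56°, 176°, 296°}.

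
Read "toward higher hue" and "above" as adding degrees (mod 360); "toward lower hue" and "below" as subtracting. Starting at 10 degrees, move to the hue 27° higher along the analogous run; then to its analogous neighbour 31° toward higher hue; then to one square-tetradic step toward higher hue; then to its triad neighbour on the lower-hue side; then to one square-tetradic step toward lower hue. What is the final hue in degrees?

308°

+27° (analog 27° ↑): 10 + 27 = 37°
+31° (analog 31° ↑): 37 + 31 = 68°
+90° (square ↑): 68 + 90 = 158°
−120° (triadic ↓): 158 − 120 = 38°
−90° (square ↓): 38 − 90 = -52 → -52 + 360 = 308°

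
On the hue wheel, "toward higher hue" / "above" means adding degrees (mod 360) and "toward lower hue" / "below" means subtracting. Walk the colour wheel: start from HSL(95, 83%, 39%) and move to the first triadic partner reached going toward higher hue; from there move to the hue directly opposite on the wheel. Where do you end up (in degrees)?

35°

triadic ↑ +120°: 95 + 120 = 215°
complement +180°: 215 + 180 = 395 → 395 − 360 = 35°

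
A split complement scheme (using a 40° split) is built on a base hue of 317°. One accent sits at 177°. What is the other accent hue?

97°

Split-complementary hues sit 40° either side of the complement.
Complement of the base 317°: 317 + 180 = 497 → 497 − 360 = 137°
The given accent 177° is 40° one side of 137°; the other accent sits 40° the other side: 137 − 40 = 97°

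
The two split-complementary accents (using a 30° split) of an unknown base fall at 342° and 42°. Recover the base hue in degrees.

192°

The accents sit 30° either side of the complement, so the complement is their short-arc midpoint on the wheel.
Short-arc midpoint of 342° and 42°: 12°.
Base is 180° from the complement: 12 − 180 = -168 → -168 + 360 = 192°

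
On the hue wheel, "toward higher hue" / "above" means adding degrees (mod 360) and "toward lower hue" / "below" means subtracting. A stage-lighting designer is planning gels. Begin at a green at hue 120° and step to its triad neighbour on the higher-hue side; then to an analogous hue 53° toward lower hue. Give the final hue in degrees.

187°

120 + 120 = 240°   (triadic ↑)
240 − 53 = 187°   (analog 53° ↓)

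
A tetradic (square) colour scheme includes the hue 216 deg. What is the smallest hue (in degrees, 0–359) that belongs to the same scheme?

A square tetradic scheme places four hues every 90°.
The full set through 216° is {36°, 126°, 216°, 306°}.

36°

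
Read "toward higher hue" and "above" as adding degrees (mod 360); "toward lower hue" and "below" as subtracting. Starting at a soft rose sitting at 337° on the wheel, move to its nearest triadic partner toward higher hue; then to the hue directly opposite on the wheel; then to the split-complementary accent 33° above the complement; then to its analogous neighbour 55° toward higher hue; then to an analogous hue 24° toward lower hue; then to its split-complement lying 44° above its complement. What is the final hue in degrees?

25°

+120° (triadic ↑): 337 + 120 = 457 → 457 − 360 = 97°
+180° (complement): 97 + 180 = 277°
+213° (split-comp 33° ↑): 277 + 213 = 490 → 490 − 360 = 130°
+55° (analog 55° ↑): 130 + 55 = 185°
−24° (analog 24° ↓): 185 − 24 = 161°
+224° (split-comp 44° ↑): 161 + 224 = 385 → 385 − 360 = 25°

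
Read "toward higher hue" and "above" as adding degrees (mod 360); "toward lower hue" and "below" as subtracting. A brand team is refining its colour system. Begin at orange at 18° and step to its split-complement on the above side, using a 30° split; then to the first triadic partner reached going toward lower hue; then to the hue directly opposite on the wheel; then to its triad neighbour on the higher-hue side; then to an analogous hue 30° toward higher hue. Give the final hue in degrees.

78°

+210° (split-comp 30° ↑): 18 + 210 = 228°
−120° (triadic ↓): 228 − 120 = 108°
+180° (complement): 108 + 180 = 288°
+120° (triadic ↑): 288 + 120 = 408 → 408 − 360 = 48°
+30° (analog 30° ↑): 48 + 30 = 78°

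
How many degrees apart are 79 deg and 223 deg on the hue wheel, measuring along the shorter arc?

|79 − 223| = 144.
144 ≤ 180, so the shorter arc is 144°.

144°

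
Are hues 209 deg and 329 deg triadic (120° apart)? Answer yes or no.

yes

Angular distance: |209 − 329| = 120 = 120°.
Triadic (120° apart) requires 120°.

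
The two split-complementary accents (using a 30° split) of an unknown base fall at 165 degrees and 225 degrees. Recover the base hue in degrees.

The accents sit 30° either side of the complement, so the complement is their short-arc midpoint on the wheel.
Short-arc midpoint of 165° and 225°: 195°.
Base is 180° from the complement: 195 − 180 = 15°

15°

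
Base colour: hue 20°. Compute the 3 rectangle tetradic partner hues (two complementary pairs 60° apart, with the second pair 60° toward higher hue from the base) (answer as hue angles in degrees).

A rectangular tetradic uses two complementary pairs 60° apart: offsets 0°, 60°, 180°, 240°.
20 + 60 = 80°
20 + 180 = 200°
20 + 240 = 260°

80°, 200° and 260°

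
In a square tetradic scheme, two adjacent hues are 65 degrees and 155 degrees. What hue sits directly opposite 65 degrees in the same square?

245°

A square tetradic scheme places four hues 90° apart; opposite corners are 180° apart.
65 + 180 = 245°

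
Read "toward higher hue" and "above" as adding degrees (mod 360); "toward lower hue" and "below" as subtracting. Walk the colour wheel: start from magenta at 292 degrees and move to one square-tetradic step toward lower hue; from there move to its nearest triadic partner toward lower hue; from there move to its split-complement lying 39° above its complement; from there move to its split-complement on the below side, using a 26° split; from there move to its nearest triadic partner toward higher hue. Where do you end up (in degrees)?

292 − 90 = 202°   (square ↓)
202 − 120 = 82°   (triadic ↓)
82 + 219 = 301°   (split-comp 39° ↑)
301 + 154 = 455 → 455 − 360 = 95°   (split-comp 26° ↓)
95 + 120 = 215°   (triadic ↑)

215°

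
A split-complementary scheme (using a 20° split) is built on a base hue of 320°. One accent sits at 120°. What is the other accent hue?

160°

Split-complementary hues sit 20° either side of the complement.
Complement of the base 320°: 320 + 180 = 500 → 500 − 360 = 140°
The given accent 120° is 20° one side of 140°; the other accent sits 20° the other side: 140 + 20 = 160°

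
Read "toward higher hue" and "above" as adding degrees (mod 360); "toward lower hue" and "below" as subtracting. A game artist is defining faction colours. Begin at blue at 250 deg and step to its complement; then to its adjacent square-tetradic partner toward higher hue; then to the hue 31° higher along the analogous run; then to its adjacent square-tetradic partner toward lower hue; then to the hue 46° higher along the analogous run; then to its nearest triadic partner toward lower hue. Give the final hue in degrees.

27°

+180° (complement): 250 + 180 = 430 → 430 − 360 = 70°
+90° (square ↑): 70 + 90 = 160°
+31° (analog 31° ↑): 160 + 31 = 191°
−90° (square ↓): 191 − 90 = 101°
+46° (analog 46° ↑): 101 + 46 = 147°
−120° (triadic ↓): 147 − 120 = 27°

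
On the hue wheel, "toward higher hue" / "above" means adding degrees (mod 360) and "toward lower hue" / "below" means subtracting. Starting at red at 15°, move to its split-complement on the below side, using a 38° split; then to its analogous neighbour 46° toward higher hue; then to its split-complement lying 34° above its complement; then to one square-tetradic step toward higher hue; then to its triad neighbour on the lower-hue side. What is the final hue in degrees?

+142° (split-comp 38° ↓): 15 + 142 = 157°
+46° (analog 46° ↑): 157 + 46 = 203°
+214° (split-comp 34° ↑): 203 + 214 = 417 → 417 − 360 = 57°
+90° (square ↑): 57 + 90 = 147°
−120° (triadic ↓): 147 − 120 = 27°

27°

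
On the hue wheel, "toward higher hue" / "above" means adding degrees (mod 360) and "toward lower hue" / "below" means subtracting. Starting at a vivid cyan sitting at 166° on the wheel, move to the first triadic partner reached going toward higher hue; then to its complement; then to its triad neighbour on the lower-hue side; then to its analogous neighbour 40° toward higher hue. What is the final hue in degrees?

26°

triadic ↑ +120°: 166 + 120 = 286°
complement +180°: 286 + 180 = 466 → 466 − 360 = 106°
triadic ↓ −120°: 106 − 120 = -14 → -14 + 360 = 346°
analog 40° ↑ +40°: 346 + 40 = 386 → 386 − 360 = 26°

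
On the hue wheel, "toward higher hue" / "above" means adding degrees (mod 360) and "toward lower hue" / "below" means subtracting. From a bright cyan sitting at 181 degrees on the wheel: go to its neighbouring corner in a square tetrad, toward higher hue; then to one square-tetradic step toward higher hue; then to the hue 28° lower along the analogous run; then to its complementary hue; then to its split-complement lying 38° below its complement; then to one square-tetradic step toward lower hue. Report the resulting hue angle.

205°

square ↑ +90°: 181 + 90 = 271°
square ↑ +90°: 271 + 90 = 361 → 361 − 360 = 1°
analog 28° ↓ −28°: 1 − 28 = -27 → -27 + 360 = 333°
complement +180°: 333 + 180 = 513 → 513 − 360 = 153°
split-comp 38° ↓ +142°: 153 + 142 = 295°
square ↓ −90°: 295 − 90 = 205°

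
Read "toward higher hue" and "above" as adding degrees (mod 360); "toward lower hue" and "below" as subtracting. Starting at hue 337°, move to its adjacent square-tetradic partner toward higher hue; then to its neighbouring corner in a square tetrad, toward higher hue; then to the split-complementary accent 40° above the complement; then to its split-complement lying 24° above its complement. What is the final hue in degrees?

+90° (square ↑): 337 + 90 = 427 → 427 − 360 = 67°
+90° (square ↑): 67 + 90 = 157°
+220° (split-comp 40° ↑): 157 + 220 = 377 → 377 − 360 = 17°
+204° (split-comp 24° ↑): 17 + 204 = 221°

221°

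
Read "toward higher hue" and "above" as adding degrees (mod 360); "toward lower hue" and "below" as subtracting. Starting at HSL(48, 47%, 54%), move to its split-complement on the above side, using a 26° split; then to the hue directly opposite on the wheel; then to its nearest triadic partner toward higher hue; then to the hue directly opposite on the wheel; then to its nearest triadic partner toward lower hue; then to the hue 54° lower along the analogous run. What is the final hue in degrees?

200°

48 + 206 = 254°   (split-comp 26° ↑)
254 + 180 = 434 → 434 − 360 = 74°   (complement)
74 + 120 = 194°   (triadic ↑)
194 + 180 = 374 → 374 − 360 = 14°   (complement)
14 − 120 = -106 → -106 + 360 = 254°   (triadic ↓)
254 − 54 = 200°   (analog 54° ↓)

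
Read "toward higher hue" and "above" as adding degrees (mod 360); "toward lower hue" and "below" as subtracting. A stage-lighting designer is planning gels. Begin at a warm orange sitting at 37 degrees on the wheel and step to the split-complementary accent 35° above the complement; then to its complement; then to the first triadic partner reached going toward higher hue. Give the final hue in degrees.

+215° (split-comp 35° ↑): 37 + 215 = 252°
+180° (complement): 252 + 180 = 432 → 432 − 360 = 72°
+120° (triadic ↑): 72 + 120 = 192°

192°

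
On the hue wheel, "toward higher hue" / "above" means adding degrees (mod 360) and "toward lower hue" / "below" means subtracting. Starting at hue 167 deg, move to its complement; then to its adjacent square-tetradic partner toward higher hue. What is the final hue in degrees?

167 + 180 = 347°   (complement)
347 + 90 = 437 → 437 − 360 = 77°   (square ↑)

77°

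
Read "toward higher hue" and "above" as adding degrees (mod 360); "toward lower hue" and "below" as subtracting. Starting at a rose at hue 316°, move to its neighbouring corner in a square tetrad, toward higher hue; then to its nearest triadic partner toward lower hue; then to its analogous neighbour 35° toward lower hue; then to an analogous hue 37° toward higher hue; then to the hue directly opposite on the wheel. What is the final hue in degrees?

316 + 90 = 406 → 406 − 360 = 46°   (square ↑)
46 − 120 = -74 → -74 + 360 = 286°   (triadic ↓)
286 − 35 = 251°   (analog 35° ↓)
251 + 37 = 288°   (analog 37° ↑)
288 + 180 = 468 → 468 − 360 = 108°   (complement)

108°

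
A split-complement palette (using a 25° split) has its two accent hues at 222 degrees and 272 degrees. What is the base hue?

67°

The accents sit 25° either side of the complement, so the complement is their short-arc midpoint on the wheel.
Short-arc midpoint of 222° and 272°: 247°.
Base is 180° from the complement: 247 − 180 = 67°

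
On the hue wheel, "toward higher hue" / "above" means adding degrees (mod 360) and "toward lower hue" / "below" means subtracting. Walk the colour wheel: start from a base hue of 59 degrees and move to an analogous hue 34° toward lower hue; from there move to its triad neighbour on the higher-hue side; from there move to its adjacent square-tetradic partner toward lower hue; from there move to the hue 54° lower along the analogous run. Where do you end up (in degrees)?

1°

−34° (analog 34° ↓): 59 − 34 = 25°
+120° (triadic ↑): 25 + 120 = 145°
−90° (square ↓): 145 − 90 = 55°
−54° (analog 54° ↓): 55 − 54 = 1°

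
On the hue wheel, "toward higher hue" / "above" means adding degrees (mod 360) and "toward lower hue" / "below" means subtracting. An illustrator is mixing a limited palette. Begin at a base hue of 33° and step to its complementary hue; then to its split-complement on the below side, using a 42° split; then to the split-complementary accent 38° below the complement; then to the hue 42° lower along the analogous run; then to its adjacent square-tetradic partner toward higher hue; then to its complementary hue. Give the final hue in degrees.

complement +180°: 33 + 180 = 213°
split-comp 42° ↓ +138°: 213 + 138 = 351°
split-comp 38° ↓ +142°: 351 + 142 = 493 → 493 − 360 = 133°
analog 42° ↓ −42°: 133 − 42 = 91°
square ↑ +90°: 91 + 90 = 181°
complement +180°: 181 + 180 = 361 → 361 − 360 = 1°

1°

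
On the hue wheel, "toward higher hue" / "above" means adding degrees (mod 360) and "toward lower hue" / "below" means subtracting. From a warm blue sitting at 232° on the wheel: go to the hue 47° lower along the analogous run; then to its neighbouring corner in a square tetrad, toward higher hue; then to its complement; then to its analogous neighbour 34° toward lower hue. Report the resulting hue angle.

61°

−47° (analog 47° ↓): 232 − 47 = 185°
+90° (square ↑): 185 + 90 = 275°
+180° (complement): 275 + 180 = 455 → 455 − 360 = 95°
−34° (analog 34° ↓): 95 − 34 = 61°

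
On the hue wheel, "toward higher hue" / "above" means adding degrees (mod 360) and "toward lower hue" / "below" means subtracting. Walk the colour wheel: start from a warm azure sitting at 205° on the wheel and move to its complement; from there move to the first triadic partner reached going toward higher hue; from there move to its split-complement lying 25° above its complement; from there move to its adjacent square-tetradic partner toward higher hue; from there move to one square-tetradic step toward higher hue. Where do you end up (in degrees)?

complement +180°: 205 + 180 = 385 → 385 − 360 = 25°
triadic ↑ +120°: 25 + 120 = 145°
split-comp 25° ↑ +205°: 145 + 205 = 350°
square ↑ +90°: 350 + 90 = 440 → 440 − 360 = 80°
square ↑ +90°: 80 + 90 = 170°

170°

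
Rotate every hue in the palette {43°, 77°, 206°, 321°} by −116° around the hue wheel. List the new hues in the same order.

287°, 321°, 90°, 205°

43 − 116 = -73 → -73 + 360 = 287°
77 − 116 = -39 → -39 + 360 = 321°
206 − 116 = 90°
321 − 116 = 205°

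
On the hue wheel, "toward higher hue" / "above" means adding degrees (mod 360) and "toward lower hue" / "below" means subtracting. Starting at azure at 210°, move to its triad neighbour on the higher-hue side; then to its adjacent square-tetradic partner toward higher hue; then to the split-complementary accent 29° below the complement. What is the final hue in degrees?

triadic ↑ +120°: 210 + 120 = 330°
square ↑ +90°: 330 + 90 = 420 → 420 − 360 = 60°
split-comp 29° ↓ +151°: 60 + 151 = 211°

211°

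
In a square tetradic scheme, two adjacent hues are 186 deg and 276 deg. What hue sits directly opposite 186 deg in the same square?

6°

A square tetradic scheme places four hues 90° apart; opposite corners are 180° apart.
186 + 180 = 366 → 366 − 360 = 6°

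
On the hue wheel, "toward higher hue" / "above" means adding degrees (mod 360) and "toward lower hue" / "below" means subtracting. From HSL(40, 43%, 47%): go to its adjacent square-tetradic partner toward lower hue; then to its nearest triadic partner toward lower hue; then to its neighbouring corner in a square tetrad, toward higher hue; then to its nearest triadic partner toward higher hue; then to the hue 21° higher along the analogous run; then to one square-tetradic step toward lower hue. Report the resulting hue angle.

−90° (square ↓): 40 − 90 = -50 → -50 + 360 = 310°
−120° (triadic ↓): 310 − 120 = 190°
+90° (square ↑): 190 + 90 = 280°
+120° (triadic ↑): 280 + 120 = 400 → 400 − 360 = 40°
+21° (analog 21° ↑): 40 + 21 = 61°
−90° (square ↓): 61 − 90 = -29 → -29 + 360 = 331°

331°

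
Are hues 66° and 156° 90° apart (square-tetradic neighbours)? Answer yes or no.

yes

Angular distance: |66 − 156| = 90 = 90°.
90° apart (square-tetradic neighbours) requires 90°.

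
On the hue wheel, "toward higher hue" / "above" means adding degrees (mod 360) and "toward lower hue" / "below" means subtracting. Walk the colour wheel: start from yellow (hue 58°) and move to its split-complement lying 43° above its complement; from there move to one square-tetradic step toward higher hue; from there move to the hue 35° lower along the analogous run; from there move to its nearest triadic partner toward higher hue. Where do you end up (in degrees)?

96°

+223° (split-comp 43° ↑): 58 + 223 = 281°
+90° (square ↑): 281 + 90 = 371 → 371 − 360 = 11°
−35° (analog 35° ↓): 11 − 35 = -24 → -24 + 360 = 336°
+120° (triadic ↑): 336 + 120 = 456 → 456 − 360 = 96°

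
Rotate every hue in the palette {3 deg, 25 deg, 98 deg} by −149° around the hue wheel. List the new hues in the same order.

3 − 149 = -146 → -146 + 360 = 214°
25 − 149 = -124 → -124 + 360 = 236°
98 − 149 = -51 → -51 + 360 = 309°

214°, 236°, 309°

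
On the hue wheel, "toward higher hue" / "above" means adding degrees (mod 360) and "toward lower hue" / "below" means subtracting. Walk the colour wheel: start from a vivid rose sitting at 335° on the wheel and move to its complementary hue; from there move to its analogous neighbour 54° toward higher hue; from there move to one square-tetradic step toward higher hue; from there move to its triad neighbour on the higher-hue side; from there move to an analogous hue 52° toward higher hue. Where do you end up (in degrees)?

111°

complement +180°: 335 + 180 = 515 → 515 − 360 = 155°
analog 54° ↑ +54°: 155 + 54 = 209°
square ↑ +90°: 209 + 90 = 299°
triadic ↑ +120°: 299 + 120 = 419 → 419 − 360 = 59°
analog 52° ↑ +52°: 59 + 52 = 111°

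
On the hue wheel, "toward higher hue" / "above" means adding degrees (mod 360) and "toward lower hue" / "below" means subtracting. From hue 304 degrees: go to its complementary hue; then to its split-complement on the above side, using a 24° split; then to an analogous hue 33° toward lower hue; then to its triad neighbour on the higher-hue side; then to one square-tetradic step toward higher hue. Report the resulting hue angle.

304 + 180 = 484 → 484 − 360 = 124°   (complement)
124 + 204 = 328°   (split-comp 24° ↑)
328 − 33 = 295°   (analog 33° ↓)
295 + 120 = 415 → 415 − 360 = 55°   (triadic ↑)
55 + 90 = 145°   (square ↑)

145°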